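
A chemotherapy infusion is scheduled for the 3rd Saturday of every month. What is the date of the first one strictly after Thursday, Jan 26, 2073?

Jan 2073 starts on a Sunday; its first Saturday is the 7th, so the 3rd Saturday is the 21st — Jan 21, 2073.
That is not after Jan 26, 2073, so look at Feb 2073.
Feb 2073 starts on a Wednesday; its first Saturday is the 4th, so the 3rd Saturday is the 18th — Feb 18, 2073.

Feb 18, 2073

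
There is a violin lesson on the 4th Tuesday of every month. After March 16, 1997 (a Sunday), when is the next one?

March 25, 1997

March 1997 starts on a Saturday; its first Tuesday is the 4th, so the 4th Tuesday is the 25th — March 25, 1997.
March 25, 1997 is after March 16, 1997, so that is the next one.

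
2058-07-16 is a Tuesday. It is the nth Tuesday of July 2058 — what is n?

3rd

Day 16 falls in week ⌈16/7⌉ of the month.
Days 1–7 hold the 1st Tuesday, 8–14 the 2nd, 15–21 the 3rd, 22–28 the 4th, 29–31 the 5th.
16 is in the range for the 3rd.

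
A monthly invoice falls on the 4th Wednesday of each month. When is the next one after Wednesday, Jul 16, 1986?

Jul 23, 1986

Jul 1986 starts on a Tuesday; its first Wednesday is the 2nd, so the 4th Wednesday is the 23rd — Jul 23, 1986.
Jul 23, 1986 is after Jul 16, 1986, so that is the next one.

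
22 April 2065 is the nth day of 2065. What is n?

Days in months before April: 31 + 28 + 31 = 90.
Plus 22 days into April → day 112.

112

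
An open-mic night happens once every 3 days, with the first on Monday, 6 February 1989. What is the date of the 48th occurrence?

27 June 1989

The 48th occurrence is 47 intervals after the first: 47 × 3 = 141 days after 6 February 1989.
February has 28 days — 22 days to the end of February leaves 119.
March has 31 days (88 left).
April has 30 days (58 left).
May has 31 days (27 left).
27 days into June → 27 June 1989.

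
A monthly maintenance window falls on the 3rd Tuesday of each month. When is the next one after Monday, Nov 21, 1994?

Dec 20, 1994

Nov 1994 starts on a Tuesday; its first Tuesday is the 1st, so the 3rd Tuesday is the 15th — Nov 15, 1994.
That is not after Nov 21, 1994, so look at Dec 1994.
Dec 1994 starts on a Thursday; its first Tuesday is the 6th, so the 3rd Tuesday is the 20th — Dec 20, 1994.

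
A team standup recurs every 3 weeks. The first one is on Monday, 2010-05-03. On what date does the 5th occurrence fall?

2010-07-26

The 5th occurrence is 4 intervals after the first: 4 × 21 = 84 days after 2010-05-03.
May has 31 days — 28 days to the end of May leaves 56.
June has 30 days (26 left).
26 days into July → 2010-07-26.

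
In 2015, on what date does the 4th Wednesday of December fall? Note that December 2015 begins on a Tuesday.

December 2015 begins on a Tuesday, so the first Wednesday is December 2 (1 day later).
The 4th Wednesday is 3 weeks later: 2 + 21 = 23.

2015-12-23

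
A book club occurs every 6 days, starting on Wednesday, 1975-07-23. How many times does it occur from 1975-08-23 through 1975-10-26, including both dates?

10

Occurrences land 6·i days after 1975-07-23 for i = 0, 1, 2, …
1975-08-23 is 31 days after the start; 31 ÷ 6 = 5 remainder 1; since the remainder is 1, round up to i = 6. First occurrence in the window: #7 on 1975-08-28 (6×6 = 36 days in).
1975-10-26 is 95 days after the start; 95 ÷ 6 = 15 remainder 5. Last occurrence in the window: #16 on 1975-10-21.
Occurrences #7 through #16: 10 in total.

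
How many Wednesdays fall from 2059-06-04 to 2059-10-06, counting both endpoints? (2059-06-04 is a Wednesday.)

2059-06-04 is a Wednesday; the first Wednesday on or after it is 2059-06-04.
From 2059-06-04 to 2059-10-06: 26 + 31 + 31 + 30 + 6 = 124 days (rest of June, July, August, September, October).
124 ÷ 7 = 17 full weeks with remainder 5, so 17 more Wednesdays after the first → 18.

18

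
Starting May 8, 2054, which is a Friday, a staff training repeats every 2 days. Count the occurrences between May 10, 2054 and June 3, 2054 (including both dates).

Occurrences land 2·i days after May 8, 2054 for i = 0, 1, 2, …
May 10, 2054 is 2 days after the start; 2 ÷ 2 = 1 remainder 0. First occurrence in the window: #2 on May 10, 2054 (1×2 = 2 days in).
June 3, 2054 is 26 days after the start; 26 ÷ 2 = 13 remainder 0. Last occurrence in the window: #14 on June 3, 2054.
Occurrences #2 through #14: 13 in total.

13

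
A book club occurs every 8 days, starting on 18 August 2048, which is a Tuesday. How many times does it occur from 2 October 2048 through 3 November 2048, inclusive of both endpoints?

4

Occurrences land 8·i days after 18 August 2048 for i = 0, 1, 2, …
2 October 2048 is 45 days after the start; 45 ÷ 8 = 5 remainder 5; since the remainder is 5, round up to i = 6. First occurrence in the window: #7 on 5 October 2048 (6×8 = 48 days in).
3 November 2048 is 77 days after the start; 77 ÷ 8 = 9 remainder 5. Last occurrence in the window: #10 on 29 October 2048.
Occurrences #7 through #10: 4 in total.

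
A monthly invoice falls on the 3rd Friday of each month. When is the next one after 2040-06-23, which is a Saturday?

2040-07-20

June 2040 starts on a Friday; its first Friday is the 1st, so the 3rd Friday is the 15th — 2040-06-15.
That is not after 2040-06-23, so look at July 2040.
July 2040 starts on a Sunday; its first Friday is the 6th, so the 3rd Friday is the 20th — 2040-07-20.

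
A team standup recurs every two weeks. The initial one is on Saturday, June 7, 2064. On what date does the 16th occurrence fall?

The 16th occurrence is 15 intervals after the first: 15 × 14 = 210 days after June 7, 2064.
June has 30 days — 23 days to the end of June leaves 187.
July has 31 days (156 left).
August has 31 days (125 left).
September has 30 days (95 left).
October has 31 days (64 left).
November has 30 days (34 left).
December has 31 days (3 left).
3 days into January → January 3, 2065.

January 3, 2065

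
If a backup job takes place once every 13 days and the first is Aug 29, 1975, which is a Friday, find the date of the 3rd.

The 3rd occurrence is 2 intervals after the first: 2 × 13 = 26 days after Aug 29, 1975.
Aug has 31 days — 2 days to the end of Aug leaves 24.
24 days into Sep → Sep 24, 1975.

Sep 24, 1975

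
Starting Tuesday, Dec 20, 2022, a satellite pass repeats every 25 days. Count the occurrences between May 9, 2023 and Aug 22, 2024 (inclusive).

Occurrences land 25·i days after Dec 20, 2022 for i = 0, 1, 2, …
May 9, 2023 is 140 days after the start; 140 ÷ 25 = 5 remainder 15; since the remainder is 15, round up to i = 6. First occurrence in the window: #7 on May 19, 2023 (6×25 = 150 days in).
Aug 22, 2024 is 611 days after the start; 611 ÷ 25 = 24 remainder 11. Last occurrence in the window: #25 on Aug 11, 2024.
Occurrences #7 through #25: 19 in total.

19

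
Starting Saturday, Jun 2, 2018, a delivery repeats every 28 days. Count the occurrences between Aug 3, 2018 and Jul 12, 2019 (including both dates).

Occurrences land 28·i days after Jun 2, 2018 for i = 0, 1, 2, …
Aug 3, 2018 is 62 days after the start; 62 ÷ 28 = 2 remainder 6; since the remainder is 6, round up to i = 3. First occurrence in the window: #4 on Aug 25, 2018 (3×28 = 84 days in).
Jul 12, 2019 is 405 days after the start; 405 ÷ 28 = 14 remainder 13. Last occurrence in the window: #15 on Jun 29, 2019.
Occurrences #4 through #15: 12 in total.

12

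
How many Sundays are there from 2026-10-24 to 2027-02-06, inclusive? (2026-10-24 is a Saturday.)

15

2026-10-24 is a Saturday; the first Sunday on or after it is 2026-10-25 (1 day later).
From 2026-10-25 to 2027-02-06: 6 + 30 + 31 + 31 + 6 = 104 days (rest of October, November, December, January, February).
104 ÷ 7 = 14 full weeks with remainder 6, so 14 more Sundays after the first → 15.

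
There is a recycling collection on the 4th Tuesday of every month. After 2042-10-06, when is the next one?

October 2042 starts on a Wednesday; its first Tuesday is the 7th, so the 4th Tuesday is the 28th — 2042-10-28.
2042-10-28 is after 2042-10-06, so that is the next one.

2042-10-28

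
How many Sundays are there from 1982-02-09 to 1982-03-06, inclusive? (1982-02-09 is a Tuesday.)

3

1982-02-09 is a Tuesday; the first Sunday on or after it is 1982-02-14 (5 days later).
From 1982-02-14 to 1982-03-06: 14 + 6 = 20 days (rest of February, March).
20 ÷ 7 = 2 full weeks with remainder 6, so 2 more Sundays after the first → 3.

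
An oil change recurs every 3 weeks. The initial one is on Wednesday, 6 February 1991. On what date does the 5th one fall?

1 May 1991

The 5th occurrence is 4 intervals after the first: 4 × 21 = 84 days after 6 February 1991.
February has 28 days — 22 days to the end of February leaves 62.
March has 31 days (31 left).
April has 30 days (1 left).
1 day into May → 1 May 1991.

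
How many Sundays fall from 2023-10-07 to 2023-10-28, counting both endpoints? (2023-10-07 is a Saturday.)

3

2023-10-07 is a Saturday; the first Sunday on or after it is 2023-10-08 (1 day later).
From 2023-10-08 to 2023-10-28 is 28 − 8 = 20 days.
20 ÷ 7 = 2 full weeks with remainder 6, so 2 more Sundays after the first → 3.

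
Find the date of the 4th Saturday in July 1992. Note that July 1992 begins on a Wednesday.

July 1992 begins on a Wednesday, so the first Saturday is July 4 (3 days later).
The 4th Saturday is 3 weeks later: 4 + 21 = 25.

25 July 1992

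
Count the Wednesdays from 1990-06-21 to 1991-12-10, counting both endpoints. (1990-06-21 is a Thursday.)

76

1990-06-21 is a Thursday; the first Wednesday on or after it is 1990-06-27 (6 days later).
From 1990-06-27 to 1991-12-10: 187 + 344 = 531 days (rest of 1990, to 1991-12-10 in 1991).
531 ÷ 7 = 75 full weeks with remainder 6, so 75 more Wednesdays after the first → 76.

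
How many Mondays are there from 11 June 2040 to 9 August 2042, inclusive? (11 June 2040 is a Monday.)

11 June 2040 is a Monday; the first Monday on or after it is 11 June 2040.
From 11 June 2040 to 9 August 2042: 203 + 365 + 221 = 789 days (rest of 2040, 2041, to 9 August 2042 in 2042).
789 ÷ 7 = 112 full weeks with remainder 5, so 112 more Mondays after the first → 113.

113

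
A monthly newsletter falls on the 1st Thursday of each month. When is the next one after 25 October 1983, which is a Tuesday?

3 November 1983

October 1983 starts on a Saturday, so its 1st Thursday is 6 October 1983 (5 days in).
That is not after 25 October 1983, so look at November 1983.
November 1983 starts on a Tuesday, so its 1st Thursday is 3 November 1983 (2 days in).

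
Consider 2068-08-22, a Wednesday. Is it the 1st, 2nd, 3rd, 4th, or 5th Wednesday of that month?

Day 22 falls in week ⌈22/7⌉ of the month.
Days 1–7 hold the 1st Wednesday, 8–14 the 2nd, 15–21 the 3rd, 22–28 the 4th, 29–31 the 5th.
22 is in the range for the 4th.

4th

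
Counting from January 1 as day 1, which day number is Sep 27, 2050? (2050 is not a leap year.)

270

Days in months before Sep: 31 + 28 + 31 + 30 + 31 + 30 + 31 + 31 = 243.
Plus 27 days into Sep → day 270.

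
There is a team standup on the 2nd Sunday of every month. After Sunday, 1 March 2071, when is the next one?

8 March 2071

March 2071 starts on a Sunday; its first Sunday is the 1st, so the 2nd Sunday is the 8th — 8 March 2071.
8 March 2071 is after 1 March 2071, so that is the next one.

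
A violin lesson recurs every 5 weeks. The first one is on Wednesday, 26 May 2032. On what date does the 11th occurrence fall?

The 11th occurrence is 10 intervals after the first: 10 × 35 = 350 days after 26 May 2032.
May has 31 days — 5 days to the end of May leaves 345.
June has 30 days (315 left).
July has 31 days (284 left).
August has 31 days (253 left).
September has 30 days (223 left).
October has 31 days (192 left).
November has 30 days (162 left).
December has 31 days (131 left).
January has 31 days (100 left).
February has 28 days (72 left).
March has 31 days (41 left).
April has 30 days (11 left).
11 days into May → 11 May 2033.

11 May 2033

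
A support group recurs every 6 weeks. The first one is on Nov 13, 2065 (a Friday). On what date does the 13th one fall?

The 13th occurrence is 12 intervals after the first: 12 × 42 = 504 days after Nov 13, 2065.
Nov has 30 days — 17 days to the end of Nov leaves 487.
From end of Nov to end of 2065 is 31 days (456 left).
2066 has 365 days (91 left).
Jan has 31 days (60 left).
Feb has 28 days (32 left).
Mar has 31 days (1 left).
1 day into Apr → Apr 1, 2067.

Apr 1, 2067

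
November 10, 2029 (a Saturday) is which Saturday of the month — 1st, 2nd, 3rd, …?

2nd

Day 10 falls in week ⌈10/7⌉ of the month.
Days 1–7 hold the 1st Saturday, 8–14 the 2nd, 15–21 the 3rd, 22–28 the 4th, 29–31 the 5th.
10 is in the range for the 2nd.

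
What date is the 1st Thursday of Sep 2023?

The first Thursday of Sep 2023 is Sep 7.

Sep 7, 2023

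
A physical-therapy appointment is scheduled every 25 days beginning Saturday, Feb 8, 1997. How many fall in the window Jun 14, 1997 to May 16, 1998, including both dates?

13

Occurrences land 25·i days after Feb 8, 1997 for i = 0, 1, 2, …
Jun 14, 1997 is 126 days after the start; 126 ÷ 25 = 5 remainder 1; since the remainder is 1, round up to i = 6. First occurrence in the window: #7 on Jul 8, 1997 (6×25 = 150 days in).
May 16, 1998 is 462 days after the start; 462 ÷ 25 = 18 remainder 12. Last occurrence in the window: #19 on May 4, 1998.
Occurrences #7 through #19: 13 in total.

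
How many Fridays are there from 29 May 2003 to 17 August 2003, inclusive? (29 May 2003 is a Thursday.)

29 May 2003 is a Thursday; the first Friday on or after it is 30 May 2003 (1 day later).
From 30 May 2003 to 17 August 2003: 1 + 30 + 31 + 17 = 79 days (rest of May, June, July, August).
79 ÷ 7 = 11 full weeks with remainder 2, so 11 more Fridays after the first → 12.

12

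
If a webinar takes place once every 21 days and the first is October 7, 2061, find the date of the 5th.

The 5th occurrence is 4 intervals after the first: 4 × 21 = 84 days after October 7, 2061.
October has 31 days — 24 days to the end of October leaves 60.
November has 30 days (30 left).
30 days into December → December 30, 2061.

December 30, 2061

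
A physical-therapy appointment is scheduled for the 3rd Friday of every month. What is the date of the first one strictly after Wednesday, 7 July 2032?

July 2032 starts on a Thursday; its first Friday is the 2nd, so the 3rd Friday is the 16th — 16 July 2032.
16 July 2032 is after 7 July 2032, so that is the next one.

16 July 2032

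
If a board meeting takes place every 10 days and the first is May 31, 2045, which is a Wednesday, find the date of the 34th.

April 26, 2046

The 34th occurrence is 33 intervals after the first: 33 × 10 = 330 days after May 31, 2045.
May has 31 days — 0 days to the end of May leaves 330.
June has 30 days (300 left).
July has 31 days (269 left).
August has 31 days (238 left).
September has 30 days (208 left).
October has 31 days (177 left).
November has 30 days (147 left).
December has 31 days (116 left).
January has 31 days (85 left).
February has 28 days (57 left).
March has 31 days (26 left).
26 days into April → April 26, 2046.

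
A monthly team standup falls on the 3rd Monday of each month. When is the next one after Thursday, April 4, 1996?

April 1996 starts on a Monday; its first Monday is the 1st, so the 3rd Monday is the 15th — April 15, 1996.
April 15, 1996 is after April 4, 1996, so that is the next one.

April 15, 1996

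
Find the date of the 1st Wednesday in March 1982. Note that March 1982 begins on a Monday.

March 1982 begins on a Monday, so the first Wednesday is March 3 (2 days later).

3 March 1982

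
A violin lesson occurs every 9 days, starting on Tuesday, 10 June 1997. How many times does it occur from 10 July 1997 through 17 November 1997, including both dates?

Occurrences land 9·i days after 10 June 1997 for i = 0, 1, 2, …
10 July 1997 is 30 days after the start; 30 ÷ 9 = 3 remainder 3; since the remainder is 3, round up to i = 4. First occurrence in the window: #5 on 16 July 1997 (4×9 = 36 days in).
17 November 1997 is 160 days after the start; 160 ÷ 9 = 17 remainder 7. Last occurrence in the window: #18 on 10 November 1997.
Occurrences #5 through #18: 14 in total.

14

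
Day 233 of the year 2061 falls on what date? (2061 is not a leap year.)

Jan has 31 days (233 − 31 = 202 remain).
Feb has 28 days (202 − 28 = 174 remain).
Mar has 31 days (174 − 31 = 143 remain).
Apr has 30 days (143 − 30 = 113 remain).
May has 31 days (113 − 31 = 82 remain).
Jun has 30 days (82 − 30 = 52 remain).
Jul has 31 days (52 − 31 = 21 remain).
21 into Aug → Aug 21.

Aug 21, 2061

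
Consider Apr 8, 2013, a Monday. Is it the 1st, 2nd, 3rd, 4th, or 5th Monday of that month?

Day 8 falls in week ⌈8/7⌉ of the month.
Days 1–7 hold the 1st Monday, 8–14 the 2nd, 15–21 the 3rd, 22–28 the 4th, 29–31 the 5th.
8 is in the range for the 2nd.

2nd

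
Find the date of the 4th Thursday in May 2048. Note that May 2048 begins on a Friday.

2048-05-28

May 2048 begins on a Friday, so the first Thursday is May 7 (6 days later).
The 4th Thursday is 3 weeks later: 7 + 21 = 28.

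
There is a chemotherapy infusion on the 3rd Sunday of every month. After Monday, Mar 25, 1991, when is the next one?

Mar 1991 starts on a Friday; its first Sunday is the 3rd, so the 3rd Sunday is the 17th — Mar 17, 1991.
That is not after Mar 25, 1991, so look at Apr 1991.
Apr 1991 starts on a Monday; its first Sunday is the 7th, so the 3rd Sunday is the 21st — Apr 21, 1991.

Apr 21, 1991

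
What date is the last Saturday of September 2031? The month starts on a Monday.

2031-09-27

September 2031 begins on a Monday, so the first Saturday is September 6 (5 days later).
September 2031 has 30 days. Adding weeks: 6, 13, 20, 27 — the last one ≤ 30 is the 27th.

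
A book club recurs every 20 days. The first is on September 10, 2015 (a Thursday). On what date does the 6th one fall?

The 6th occurrence is 5 intervals after the first: 5 × 20 = 100 days after September 10, 2015.
September has 30 days — 20 days to the end of September leaves 80.
October has 31 days (49 left).
November has 30 days (19 left).
19 days into December → December 19, 2015.

December 19, 2015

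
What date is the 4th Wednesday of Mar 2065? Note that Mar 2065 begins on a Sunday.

Mar 2065 begins on a Sunday, so the first Wednesday is Mar 4 (3 days later).
The 4th Wednesday is 3 weeks later: 4 + 21 = 25.

Mar 25, 2065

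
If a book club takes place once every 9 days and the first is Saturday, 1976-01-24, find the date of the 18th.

1976-06-25

The 18th occurrence is 17 intervals after the first: 17 × 9 = 153 days after 1976-01-24.
January has 31 days — 7 days to the end of January leaves 146.
February has 29 days (117 left).
March has 31 days (86 left).
April has 30 days (56 left).
May has 31 days (25 left).
25 days into June → 1976-06-25.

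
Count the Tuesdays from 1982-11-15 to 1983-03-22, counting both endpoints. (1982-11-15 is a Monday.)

19

1982-11-15 is a Monday; the first Tuesday on or after it is 1982-11-16 (1 day later).
From 1982-11-16 to 1983-03-22: 14 + 31 + 31 + 28 + 22 = 126 days (rest of November, December, January, February, March).
126 ÷ 7 = 18 full weeks with remainder 0, so 18 more Tuesdays after the first → 19.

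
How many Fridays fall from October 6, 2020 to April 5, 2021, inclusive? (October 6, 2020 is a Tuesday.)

October 6, 2020 is a Tuesday; the first Friday on or after it is October 9, 2020 (3 days later).
From October 9, 2020 to April 5, 2021: 22 + 30 + 31 + 31 + 28 + 31 + 5 = 178 days (rest of October, November, December, January, February, March, April).
178 ÷ 7 = 25 full weeks with remainder 3, so 25 more Fridays after the first → 26.

26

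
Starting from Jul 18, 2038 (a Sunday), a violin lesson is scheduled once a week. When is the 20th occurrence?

The 20th occurrence is 19 intervals after the first: 19 × 7 = 133 days after Jul 18, 2038.
Jul has 31 days — 13 days to the end of Jul leaves 120.
Aug has 31 days (89 left).
Sep has 30 days (59 left).
Oct has 31 days (28 left).
28 days into Nov → Nov 28, 2038.

Nov 28, 2038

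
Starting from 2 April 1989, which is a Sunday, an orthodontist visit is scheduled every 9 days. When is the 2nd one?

11 April 1989

The 2nd occurrence is 1 interval after the first: 1 × 9 = 9 days after 2 April 1989.
9 days later is 11 April 1989.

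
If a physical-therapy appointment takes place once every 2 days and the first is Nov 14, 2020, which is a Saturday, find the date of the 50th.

Feb 20, 2021

The 50th occurrence is 49 intervals after the first: 49 × 2 = 98 days after Nov 14, 2020.
Nov has 30 days — 16 days to the end of Nov leaves 82.
Dec has 31 days (51 left).
Jan has 31 days (20 left).
20 days into Feb → Feb 20, 2021.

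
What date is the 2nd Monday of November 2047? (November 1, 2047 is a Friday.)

11 November 2047

November 2047 begins on a Friday, so the first Monday is November 4 (3 days later).
The 2nd Monday is 1 weeks later: 4 + 7 = 11.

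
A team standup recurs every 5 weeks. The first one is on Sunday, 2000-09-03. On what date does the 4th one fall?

The 4th occurrence is 3 intervals after the first: 3 × 35 = 105 days after 2000-09-03.
September has 30 days — 27 days to the end of September leaves 78.
October has 31 days (47 left).
November has 30 days (17 left).
17 days into December → 2000-12-17.

2000-12-17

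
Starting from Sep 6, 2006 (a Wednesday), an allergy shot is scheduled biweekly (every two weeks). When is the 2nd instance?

The 2nd occurrence is 1 interval after the first: 1 × 14 = 14 days after Sep 6, 2006.
14 days later is Sep 20, 2006.

Sep 20, 2006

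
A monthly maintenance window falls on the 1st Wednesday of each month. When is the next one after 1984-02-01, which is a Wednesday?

1984-03-07

February 1984 starts on a Wednesday, so its 1st Wednesday is 1984-02-01.
That is not after 1984-02-01, so look at March 1984.
March 1984 starts on a Thursday, so its 1st Wednesday is 1984-03-07 (6 days in).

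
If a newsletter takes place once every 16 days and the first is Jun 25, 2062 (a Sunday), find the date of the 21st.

May 11, 2063

The 21st occurrence is 20 intervals after the first: 20 × 16 = 320 days after Jun 25, 2062.
Jun has 30 days — 5 days to the end of Jun leaves 315.
Jul has 31 days (284 left).
Aug has 31 days (253 left).
Sep has 30 days (223 left).
Oct has 31 days (192 left).
Nov has 30 days (162 left).
Dec has 31 days (131 left).
Jan has 31 days (100 left).
Feb has 28 days (72 left).
Mar has 31 days (41 left).
Apr has 30 days (11 left).
11 days into May → May 11, 2063.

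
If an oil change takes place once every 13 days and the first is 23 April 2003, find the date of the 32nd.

The 32nd occurrence is 31 intervals after the first: 31 × 13 = 403 days after 23 April 2003.
April has 30 days — 7 days to the end of April leaves 396.
May has 31 days (365 left).
June has 30 days (335 left).
July has 31 days (304 left).
August has 31 days (273 left).
September has 30 days (243 left).
October has 31 days (212 left).
November has 30 days (182 left).
December has 31 days (151 left).
January has 31 days (120 left).
February has 29 days (91 left).
March has 31 days (60 left).
April has 30 days (30 left).
30 days into May → 30 May 2004.

30 May 2004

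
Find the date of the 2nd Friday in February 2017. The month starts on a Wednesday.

February 10, 2017

February 2017 begins on a Wednesday, so the first Friday is February 3 (2 days later).
The 2nd Friday is 1 weeks later: 3 + 7 = 10.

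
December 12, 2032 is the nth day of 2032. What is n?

347

Days in months before December: 31 + 29 + 31 + 30 + 31 + 30 + 31 + 31 + 30 + 31 + 30 = 335.
Plus 12 days into December → day 347.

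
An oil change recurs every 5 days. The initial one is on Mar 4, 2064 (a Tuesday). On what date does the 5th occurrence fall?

Mar 24, 2064

The 5th occurrence is 4 intervals after the first: 4 × 5 = 20 days after Mar 4, 2064.
20 days later is Mar 24, 2064.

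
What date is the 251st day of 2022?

2022-09-08

January has 31 days (251 − 31 = 220 remain).
February has 28 days (220 − 28 = 192 remain).
March has 31 days (192 − 31 = 161 remain).
April has 30 days (161 − 30 = 131 remain).
May has 31 days (131 − 31 = 100 remain).
June has 30 days (100 − 30 = 70 remain).
July has 31 days (70 − 31 = 39 remain).
August has 31 days (39 − 31 = 8 remain).
8 into September → September 8.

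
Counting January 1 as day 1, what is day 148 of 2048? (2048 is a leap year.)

January has 31 days (148 − 31 = 117 remain).
February has 29 days (117 − 29 = 88 remain).
March has 31 days (88 − 31 = 57 remain).
April has 30 days (57 − 30 = 27 remain).
27 into May → May 27.

2048-05-27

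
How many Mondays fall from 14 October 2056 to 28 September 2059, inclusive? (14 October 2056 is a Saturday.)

14 October 2056 is a Saturday; the first Monday on or after it is 16 October 2056 (2 days later).
From 16 October 2056 to 28 September 2059: 76 + 365 + 365 + 271 = 1077 days (rest of 2056, 2057, 2058, to 28 September 2059 in 2059).
1077 ÷ 7 = 153 full weeks with remainder 6, so 153 more Mondays after the first → 154.

154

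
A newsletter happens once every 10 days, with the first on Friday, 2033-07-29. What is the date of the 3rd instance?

The 3rd occurrence is 2 intervals after the first: 2 × 10 = 20 days after 2033-07-29.
July has 31 days — 2 days to the end of July leaves 18.
18 days into August → 2033-08-18.

2033-08-18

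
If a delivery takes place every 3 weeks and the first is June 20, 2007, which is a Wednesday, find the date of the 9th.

The 9th occurrence is 8 intervals after the first: 8 × 21 = 168 days after June 20, 2007.
June has 30 days — 10 days to the end of June leaves 158.
July has 31 days (127 left).
August has 31 days (96 left).
September has 30 days (66 left).
October has 31 days (35 left).
November has 30 days (5 left).
5 days into December → December 5, 2007.

December 5, 2007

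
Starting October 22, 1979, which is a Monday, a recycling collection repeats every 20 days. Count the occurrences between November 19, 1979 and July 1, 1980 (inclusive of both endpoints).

11

Occurrences land 20·i days after October 22, 1979 for i = 0, 1, 2, …
November 19, 1979 is 28 days after the start; 28 ÷ 20 = 1 remainder 8; since the remainder is 8, round up to i = 2. First occurrence in the window: #3 on December 1, 1979 (2×20 = 40 days in).
July 1, 1980 is 253 days after the start; 253 ÷ 20 = 12 remainder 13. Last occurrence in the window: #13 on June 18, 1980.
Occurrences #3 through #13: 11 in total.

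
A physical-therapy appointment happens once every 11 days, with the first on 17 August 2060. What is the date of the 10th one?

24 November 2060

The 10th occurrence is 9 intervals after the first: 9 × 11 = 99 days after 17 August 2060.
August has 31 days — 14 days to the end of August leaves 85.
September has 30 days (55 left).
October has 31 days (24 left).
24 days into November → 24 November 2060.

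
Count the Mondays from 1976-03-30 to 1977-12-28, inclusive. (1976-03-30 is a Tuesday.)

1976-03-30 is a Tuesday; the first Monday on or after it is 1976-04-05 (6 days later).
From 1976-04-05 to 1977-12-28: 270 + 362 = 632 days (rest of 1976, to 1977-12-28 in 1977).
632 ÷ 7 = 90 full weeks with remainder 2, so 90 more Mondays after the first → 91.

91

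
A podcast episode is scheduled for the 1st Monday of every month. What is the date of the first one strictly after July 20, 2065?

July 2065 starts on a Wednesday, so its 1st Monday is July 6, 2065 (5 days in).
That is not after July 20, 2065, so look at August 2065.
August 2065 starts on a Saturday, so its 1st Monday is August 3, 2065 (2 days in).

August 3, 2065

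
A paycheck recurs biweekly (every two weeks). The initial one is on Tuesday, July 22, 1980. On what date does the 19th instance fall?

The 19th occurrence is 18 intervals after the first: 18 × 14 = 252 days after July 22, 1980.
July has 31 days — 9 days to the end of July leaves 243.
August has 31 days (212 left).
September has 30 days (182 left).
October has 31 days (151 left).
November has 30 days (121 left).
December has 31 days (90 left).
January has 31 days (59 left).
February has 28 days (31 left).
31 days into March → March 31, 1981.

March 31, 1981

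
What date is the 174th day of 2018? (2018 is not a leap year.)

Jun 23, 2018

Jan has 31 days (174 − 31 = 143 remain).
Feb has 28 days (143 − 28 = 115 remain).
Mar has 31 days (115 − 31 = 84 remain).
Apr has 30 days (84 − 30 = 54 remain).
May has 31 days (54 − 31 = 23 remain).
23 into Jun → Jun 23.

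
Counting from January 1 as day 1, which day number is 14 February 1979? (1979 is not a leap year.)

Days in months before February: 31 = 31.
Plus 14 days into February → day 45.

45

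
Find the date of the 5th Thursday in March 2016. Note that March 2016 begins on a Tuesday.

2016-03-31

March 2016 begins on a Tuesday, so the first Thursday is March 3 (2 days later).
The 5th Thursday is 4 weeks later: 3 + 28 = 31.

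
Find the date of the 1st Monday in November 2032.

November 2032 begins on a Monday, so the first Monday is November 1.

2032-11-01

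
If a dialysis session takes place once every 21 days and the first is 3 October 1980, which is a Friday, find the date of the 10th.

10 April 1981

The 10th occurrence is 9 intervals after the first: 9 × 21 = 189 days after 3 October 1980.
October has 31 days — 28 days to the end of October leaves 161.
November has 30 days (131 left).
December has 31 days (100 left).
January has 31 days (69 left).
February has 28 days (41 left).
March has 31 days (10 left).
10 days into April → 10 April 1981.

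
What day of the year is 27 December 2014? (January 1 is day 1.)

Days in months before December: 31 + 28 + 31 + 30 + 31 + 30 + 31 + 31 + 30 + 31 + 30 = 334.
Plus 27 days into December → day 361.

361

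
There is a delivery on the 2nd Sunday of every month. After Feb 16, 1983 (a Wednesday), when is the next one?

Mar 13, 1983

Feb 1983 starts on a Tuesday; its first Sunday is the 6th, so the 2nd Sunday is the 13th — Feb 13, 1983.
That is not after Feb 16, 1983, so look at Mar 1983.
Mar 1983 starts on a Tuesday; its first Sunday is the 6th, so the 2nd Sunday is the 13th — Mar 13, 1983.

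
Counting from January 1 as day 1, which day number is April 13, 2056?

104

Days in months before April: 31 + 29 + 31 = 91.
Plus 13 days into April → day 104.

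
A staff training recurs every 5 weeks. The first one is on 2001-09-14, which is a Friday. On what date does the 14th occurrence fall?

The 14th occurrence is 13 intervals after the first: 13 × 35 = 455 days after 2001-09-14.
September has 30 days — 16 days to the end of September leaves 439.
From end of September to end of 2001 is 92 days (347 left).
January has 31 days (316 left).
February has 28 days (288 left).
March has 31 days (257 left).
April has 30 days (227 left).
May has 31 days (196 left).
June has 30 days (166 left).
July has 31 days (135 left).
August has 31 days (104 left).
September has 30 days (74 left).
October has 31 days (43 left).
November has 30 days (13 left).
13 days into December → 2002-12-13.

2002-12-13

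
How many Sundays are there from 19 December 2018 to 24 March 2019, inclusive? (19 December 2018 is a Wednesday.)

14

19 December 2018 is a Wednesday; the first Sunday on or after it is 23 December 2018 (4 days later).
From 23 December 2018 to 24 March 2019: 8 + 31 + 28 + 24 = 91 days (rest of December, January, February, March).
91 ÷ 7 = 13 full weeks with remainder 0, so 13 more Sundays after the first → 14.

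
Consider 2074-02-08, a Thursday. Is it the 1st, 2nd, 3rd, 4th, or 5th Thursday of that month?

2nd

Day 8 falls in week ⌈8/7⌉ of the month.
Days 1–7 hold the 1st Thursday, 8–14 the 2nd, 15–21 the 3rd, 22–28 the 4th, 29–31 the 5th.
8 is in the range for the 2nd.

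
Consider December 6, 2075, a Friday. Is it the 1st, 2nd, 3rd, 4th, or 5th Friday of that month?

1st

Day 6 falls in week ⌈6/7⌉ of the month.
Days 1–7 hold the 1st Friday, 8–14 the 2nd, 15–21 the 3rd, 22–28 the 4th, 29–31 the 5th.
6 is in the range for the 1st.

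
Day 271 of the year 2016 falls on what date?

Jan has 31 days (271 − 31 = 240 remain).
Feb has 29 days (240 − 29 = 211 remain).
Mar has 31 days (211 − 31 = 180 remain).
Apr has 30 days (180 − 30 = 150 remain).
May has 31 days (150 − 31 = 119 remain).
Jun has 30 days (119 − 30 = 89 remain).
Jul has 31 days (89 − 31 = 58 remain).
Aug has 31 days (58 − 31 = 27 remain).
27 into Sep → Sep 27.

Sep 27, 2016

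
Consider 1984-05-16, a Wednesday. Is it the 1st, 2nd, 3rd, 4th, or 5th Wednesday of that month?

Day 16 falls in week ⌈16/7⌉ of the month.
Days 1–7 hold the 1st Wednesday, 8–14 the 2nd, 15–21 the 3rd, 22–28 the 4th, 29–31 the 5th.
16 is in the range for the 3rd.

3rd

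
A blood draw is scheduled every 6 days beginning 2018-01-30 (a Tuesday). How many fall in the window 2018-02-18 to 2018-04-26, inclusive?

11

Occurrences land 6·i days after 2018-01-30 for i = 0, 1, 2, …
2018-02-18 is 19 days after the start; 19 ÷ 6 = 3 remainder 1; since the remainder is 1, round up to i = 4. First occurrence in the window: #5 on 2018-02-23 (4×6 = 24 days in).
2018-04-26 is 86 days after the start; 86 ÷ 6 = 14 remainder 2. Last occurrence in the window: #15 on 2018-04-24.
Occurrences #5 through #15: 11 in total.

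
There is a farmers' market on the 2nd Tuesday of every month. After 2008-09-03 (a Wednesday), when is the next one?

2008-09-09

September 2008 starts on a Monday; its first Tuesday is the 2nd, so the 2nd Tuesday is the 9th — 2008-09-09.
2008-09-09 is after 2008-09-03, so that is the next one.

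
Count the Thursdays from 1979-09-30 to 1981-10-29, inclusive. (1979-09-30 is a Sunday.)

109

1979-09-30 is a Sunday; the first Thursday on or after it is 1979-10-04 (4 days later).
From 1979-10-04 to 1981-10-29: 88 + 366 + 302 = 756 days (rest of 1979, 1980, to 1981-10-29 in 1981).
756 ÷ 7 = 108 full weeks with remainder 0, so 108 more Thursdays after the first → 109.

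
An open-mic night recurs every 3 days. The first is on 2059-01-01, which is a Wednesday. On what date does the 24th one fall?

The 24th occurrence is 23 intervals after the first: 23 × 3 = 69 days after 2059-01-01.
January has 31 days — 30 days to the end of January leaves 39.
February has 28 days (11 left).
11 days into March → 2059-03-11.

2059-03-11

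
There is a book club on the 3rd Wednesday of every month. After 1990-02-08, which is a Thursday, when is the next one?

1990-02-21

February 1990 starts on a Thursday; its first Wednesday is the 7th, so the 3rd Wednesday is the 21st — 1990-02-21.
1990-02-21 is after 1990-02-08, so that is the next one.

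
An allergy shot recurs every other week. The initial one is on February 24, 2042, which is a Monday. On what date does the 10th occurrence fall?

The 10th occurrence is 9 intervals after the first: 9 × 14 = 126 days after February 24, 2042.
February has 28 days — 4 days to the end of February leaves 122.
March has 31 days (91 left).
April has 30 days (61 left).
May has 31 days (30 left).
30 days into June → June 30, 2042.

June 30, 2042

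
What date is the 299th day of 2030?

Oct 26, 2030

Jan has 31 days (299 − 31 = 268 remain).
Feb has 28 days (268 − 28 = 240 remain).
Mar has 31 days (240 − 31 = 209 remain).
Apr has 30 days (209 − 30 = 179 remain).
May has 31 days (179 − 31 = 148 remain).
Jun has 30 days (148 − 30 = 118 remain).
Jul has 31 days (118 − 31 = 87 remain).
Aug has 31 days (87 − 31 = 56 remain).
Sep has 30 days (56 − 30 = 26 remain).
26 into Oct → Oct 26.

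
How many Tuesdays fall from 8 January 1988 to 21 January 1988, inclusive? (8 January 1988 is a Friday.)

2

8 January 1988 is a Friday; the first Tuesday on or after it is 12 January 1988 (4 days later).
From 12 January 1988 to 21 January 1988 is 21 − 12 = 9 days.
9 ÷ 7 = 1 full weeks with remainder 2, so 1 more Tuesdays after the first → 2.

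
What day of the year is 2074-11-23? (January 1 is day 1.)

327

Days in months before November: 31 + 28 + 31 + 30 + 31 + 30 + 31 + 31 + 30 + 31 = 304.
Plus 23 days into November → day 327.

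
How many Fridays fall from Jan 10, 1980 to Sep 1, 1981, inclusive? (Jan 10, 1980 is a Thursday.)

86

Jan 10, 1980 is a Thursday; the first Friday on or after it is Jan 11, 1980 (1 day later).
From Jan 11, 1980 to Sep 1, 1981: 355 + 244 = 599 days (rest of 1980, to Sep 1, 1981 in 1981).
599 ÷ 7 = 85 full weeks with remainder 4, so 85 more Fridays after the first → 86.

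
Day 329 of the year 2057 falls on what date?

25 November 2057

January has 31 days (329 − 31 = 298 remain).
February has 28 days (298 − 28 = 270 remain).
March has 31 days (270 − 31 = 239 remain).
April has 30 days (239 − 30 = 209 remain).
May has 31 days (209 − 31 = 178 remain).
June has 30 days (178 − 30 = 148 remain).
July has 31 days (148 − 31 = 117 remain).
August has 31 days (117 − 31 = 86 remain).
September has 30 days (86 − 30 = 56 remain).
October has 31 days (56 − 31 = 25 remain).
25 into November → November 25.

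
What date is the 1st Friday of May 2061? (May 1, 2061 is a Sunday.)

May 2061 begins on a Sunday, so the first Friday is May 6 (5 days later).

2061-05-06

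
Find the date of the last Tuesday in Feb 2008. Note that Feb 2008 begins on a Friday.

Feb 26, 2008

Feb 2008 begins on a Friday, so the first Tuesday is Feb 5 (4 days later).
Feb 2008 has 29 days. Adding weeks: 5, 12, 19, 26 — the last one ≤ 29 is the 26th.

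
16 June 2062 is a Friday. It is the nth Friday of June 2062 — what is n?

Day 16 falls in week ⌈16/7⌉ of the month.
Days 1–7 hold the 1st Friday, 8–14 the 2nd, 15–21 the 3rd, 22–28 the 4th, 29–31 the 5th.
16 is in the range for the 3rd.

3rd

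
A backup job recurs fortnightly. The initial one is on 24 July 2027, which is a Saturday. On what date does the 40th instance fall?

20 January 2029

The 40th occurrence is 39 intervals after the first: 39 × 14 = 546 days after 24 July 2027.
July has 31 days — 7 days to the end of July leaves 539.
From end of July to end of 2027 is 153 days (386 left).
2028 has 366 days (20 left).
20 days into January → 20 January 2029.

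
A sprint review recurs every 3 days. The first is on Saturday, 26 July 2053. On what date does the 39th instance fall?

17 November 2053

The 39th occurrence is 38 intervals after the first: 38 × 3 = 114 days after 26 July 2053.
July has 31 days — 5 days to the end of July leaves 109.
August has 31 days (78 left).
September has 30 days (48 left).
October has 31 days (17 left).
17 days into November → 17 November 2053.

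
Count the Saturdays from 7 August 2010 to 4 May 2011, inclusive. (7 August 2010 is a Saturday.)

7 August 2010 is a Saturday; the first Saturday on or after it is 7 August 2010.
From 7 August 2010 to 4 May 2011: 24 + 30 + 31 + 30 + 31 + 31 + 28 + 31 + 30 + 4 = 270 days (rest of August, September, October, November, December, January, February, March, April, May).
270 ÷ 7 = 38 full weeks with remainder 4, so 38 more Saturdays after the first → 39.

39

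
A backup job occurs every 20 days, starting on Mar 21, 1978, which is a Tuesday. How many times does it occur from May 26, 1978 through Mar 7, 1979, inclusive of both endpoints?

14

Occurrences land 20·i days after Mar 21, 1978 for i = 0, 1, 2, …
May 26, 1978 is 66 days after the start; 66 ÷ 20 = 3 remainder 6; since the remainder is 6, round up to i = 4. First occurrence in the window: #5 on Jun 9, 1978 (4×20 = 80 days in).
Mar 7, 1979 is 351 days after the start; 351 ÷ 20 = 17 remainder 11. Last occurrence in the window: #18 on Feb 24, 1979.
Occurrences #5 through #18: 14 in total.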